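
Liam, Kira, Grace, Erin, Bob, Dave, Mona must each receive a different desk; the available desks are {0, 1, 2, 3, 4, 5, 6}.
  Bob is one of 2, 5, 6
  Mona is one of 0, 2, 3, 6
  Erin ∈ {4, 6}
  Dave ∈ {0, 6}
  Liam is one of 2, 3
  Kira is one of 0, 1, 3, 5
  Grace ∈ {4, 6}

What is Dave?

The 7 variables together cover exactly {0, 1, 2, 3, 4, 5, 6} — 7 values for 7 variables — and 1 appears only in Kira's list, so Kira = 1.
Among the 6 still-open variables, 5 fits only Bob (and all 6 values in {0, 2, 3, 4, 5, 6} must be used), so Bob = 5.
Grace and Erin between them cover only {4, 6} — a naked pair. Remove those values from Dave, Mona.
So Dave = 0.

0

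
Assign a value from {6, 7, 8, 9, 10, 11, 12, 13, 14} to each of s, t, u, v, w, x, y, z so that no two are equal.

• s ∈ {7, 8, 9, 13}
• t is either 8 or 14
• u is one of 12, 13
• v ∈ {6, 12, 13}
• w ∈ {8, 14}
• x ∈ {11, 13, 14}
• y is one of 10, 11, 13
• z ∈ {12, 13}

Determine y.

The 2 variables t and w are confined to {8, 14}, which locks those values in; drop them from s, x.
u and z share exactly the 2 values {12, 13}; by pigeonhole those values go to them, so strike 12, 13 from s, v, x, y.
v must be 6 (only option left).
That leaves x = 11. Strike 11 from y.
So y = 10.

10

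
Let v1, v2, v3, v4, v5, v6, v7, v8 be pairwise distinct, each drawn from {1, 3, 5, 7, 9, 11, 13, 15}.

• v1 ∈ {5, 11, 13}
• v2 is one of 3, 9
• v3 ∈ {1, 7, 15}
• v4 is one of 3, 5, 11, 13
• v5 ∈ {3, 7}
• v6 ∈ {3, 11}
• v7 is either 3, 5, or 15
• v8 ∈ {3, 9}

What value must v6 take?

11

Among the 8 variables, 1 fits only v3 (and all 8 values in {1, 3, 5, 7, 9, 11, 13, 15} must be used), so v3 = 1.
Among the 7 still-open variables, 7 fits only v5 (and all 7 values in {3, 5, 7, 9, 11, 13, 15} must be used), so v5 = 7.
The 6 still-open variables draw from only 6 values {3, 5, 9, 11, 13, 15}, so each is used; only v7 can be 15, hence v7 = 15.
v2 and v8 share exactly the 2 values {3, 9}; by pigeonhole those values go to them, so strike 3, 9 from v4, v6.
So v6 = 11.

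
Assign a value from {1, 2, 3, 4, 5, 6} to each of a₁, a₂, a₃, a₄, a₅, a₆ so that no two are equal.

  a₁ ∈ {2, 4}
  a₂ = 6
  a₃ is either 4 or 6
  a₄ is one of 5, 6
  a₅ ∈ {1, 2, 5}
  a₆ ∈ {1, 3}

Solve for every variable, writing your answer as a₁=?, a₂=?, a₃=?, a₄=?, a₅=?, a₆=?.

a₁=2, a₂=6, a₃=4, a₄=5, a₅=1, a₆=3

a₂ has just one choice, so a₂ = 6. Eliminate 6 elsewhere: a₃, a₄.
That leaves a₃ = 4. So a₁ can't be 4.
a₄ has just one choice, so a₄ = 5. Eliminate 5 elsewhere: a₅.
a₁'s domain is down to {2}, so a₁ = 2. Strike 2 from a₅.
a₅ must be 1 (only option left). Eliminate 1 elsewhere: a₆.
a₆ has just one choice, so a₆ = 3.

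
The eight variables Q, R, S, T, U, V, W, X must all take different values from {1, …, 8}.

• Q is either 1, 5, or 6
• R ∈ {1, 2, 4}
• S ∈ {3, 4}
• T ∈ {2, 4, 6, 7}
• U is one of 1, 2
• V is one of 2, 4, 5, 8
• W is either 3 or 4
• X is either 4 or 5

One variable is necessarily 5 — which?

X

The 8 variables draw from only 8 values {1, 2, 3, 4, 5, 6, 7, 8}, so each is used; only T can be 7, hence T = 7.
The 7 still-open variables together cover exactly {1, 2, 3, 4, 5, 6, 8} — 7 values for 7 variables — and 6 appears only in Q's list, so Q = 6.
Among the 6 still-open variables, 8 fits only V (and all 6 values in {1, 2, 3, 4, 5, 8} must be used), so V = 8.
Among the 5 still-open variables, 5 fits only X (and all 5 values in {1, 2, 3, 4, 5} must be used), so X = 5.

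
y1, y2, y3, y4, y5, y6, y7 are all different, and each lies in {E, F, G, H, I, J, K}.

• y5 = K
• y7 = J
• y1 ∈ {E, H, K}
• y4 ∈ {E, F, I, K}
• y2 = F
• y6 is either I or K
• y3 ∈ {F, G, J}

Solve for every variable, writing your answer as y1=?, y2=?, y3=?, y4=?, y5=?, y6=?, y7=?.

y2's domain is down to {F}, so y2 = F. Strike F from y3, y4.
y5 must be K (only option left). So y1, y4, y6 can't be K.
y6's domain is down to {I}, so y6 = I. Strike I from y4.
y7 must be J (only option left). Remove J from y3.
y3 must be G (only option left).
y4's domain is down to {E}, so y4 = E. Eliminate E elsewhere: y1.
y1 must be H (only option left).

y1=H, y2=F, y3=G, y4=E, y5=K, y6=I, y7=J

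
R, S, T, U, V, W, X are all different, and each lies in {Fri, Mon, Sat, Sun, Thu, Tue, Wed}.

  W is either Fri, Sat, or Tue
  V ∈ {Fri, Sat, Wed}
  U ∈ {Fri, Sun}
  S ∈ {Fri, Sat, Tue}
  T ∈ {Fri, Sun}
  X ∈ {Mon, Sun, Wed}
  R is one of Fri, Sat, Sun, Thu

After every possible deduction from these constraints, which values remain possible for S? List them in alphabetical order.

Sat, Tue

Among the 7 variables, Mon fits only X (and all 7 values in {Fri, Mon, Sat, Sun, Thu, Tue, Wed} must be used), so X = Mon.
Among the 6 still-open variables, Thu fits only R (and all 6 values in {Fri, Sat, Sun, Thu, Tue, Wed} must be used), so R = Thu.
Among the 5 still-open variables, Wed fits only V (and all 5 values in {Fri, Sat, Sun, Tue, Wed} must be used), so V = Wed.
T and U between them cover only {Fri, Sun} — a naked pair. Remove those values from S, W.
No further eliminations apply; S can still be any of Sat, Tue.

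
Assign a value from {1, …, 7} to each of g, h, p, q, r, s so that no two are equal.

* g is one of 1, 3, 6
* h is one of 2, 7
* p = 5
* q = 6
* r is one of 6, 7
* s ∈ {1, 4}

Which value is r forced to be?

p must be 5 (only option left).
q has just one choice, so q = 6. So g, r can't be 6.
So r = 7.

7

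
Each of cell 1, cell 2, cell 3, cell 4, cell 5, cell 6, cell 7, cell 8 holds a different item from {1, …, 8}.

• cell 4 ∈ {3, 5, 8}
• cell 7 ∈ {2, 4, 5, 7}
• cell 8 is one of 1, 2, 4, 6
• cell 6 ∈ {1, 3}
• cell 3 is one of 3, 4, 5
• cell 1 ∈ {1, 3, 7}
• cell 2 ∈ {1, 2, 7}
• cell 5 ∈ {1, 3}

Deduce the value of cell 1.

7

The 8 variables draw from only 8 values {1, 2, 3, 4, 5, 6, 7, 8}, so each is used; only cell 8 can be 6, hence cell 8 = 6.
The 7 still-open variables draw from only 7 values {1, 2, 3, 4, 5, 7, 8}, so each is used; only cell 4 can be 8, hence cell 4 = 8.
The 2 variables cell 5 and cell 6 are confined to {1, 3}, which locks those values in; drop them from cell 1, cell 2, cell 3.
So cell 1 = 7.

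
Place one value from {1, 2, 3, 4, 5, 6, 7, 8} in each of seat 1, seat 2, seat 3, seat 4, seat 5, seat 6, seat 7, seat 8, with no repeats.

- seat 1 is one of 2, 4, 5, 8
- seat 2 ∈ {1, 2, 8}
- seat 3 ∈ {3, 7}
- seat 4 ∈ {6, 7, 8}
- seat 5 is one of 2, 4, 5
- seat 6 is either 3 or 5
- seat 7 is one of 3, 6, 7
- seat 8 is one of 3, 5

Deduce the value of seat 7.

6

The 8 variables together cover exactly {1, 2, 3, 4, 5, 6, 7, 8} — 8 values for 8 variables — and 1 appears only in seat 2's list, so seat 2 = 1.
seat 6 and seat 8 between them cover only {3, 5} — a naked pair. Remove those values from seat 1, seat 3, seat 5, seat 7.
seat 3 has just one choice, so seat 3 = 7. Remove 7 from seat 4, seat 7.
So seat 7 = 6.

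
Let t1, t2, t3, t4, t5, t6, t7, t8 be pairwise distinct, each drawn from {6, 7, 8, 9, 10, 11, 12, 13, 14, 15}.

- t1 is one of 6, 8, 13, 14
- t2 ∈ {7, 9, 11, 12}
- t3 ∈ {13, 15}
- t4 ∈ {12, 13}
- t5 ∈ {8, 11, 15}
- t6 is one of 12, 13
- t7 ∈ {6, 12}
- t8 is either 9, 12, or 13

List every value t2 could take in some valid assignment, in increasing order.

t4 and t6 share exactly the 2 values {12, 13}; by pigeonhole those values go to them, so strike 12, 13 from t1, t2, t3, t7, t8.
t3 must be 15 (only option left). So t5 can't be 15.
t7 must be 6 (only option left). So t1 can't be 6.
That leaves t8 = 9. Remove 9 from t2.
No further eliminations apply; t2 can still be any of 7, 11.

7, 11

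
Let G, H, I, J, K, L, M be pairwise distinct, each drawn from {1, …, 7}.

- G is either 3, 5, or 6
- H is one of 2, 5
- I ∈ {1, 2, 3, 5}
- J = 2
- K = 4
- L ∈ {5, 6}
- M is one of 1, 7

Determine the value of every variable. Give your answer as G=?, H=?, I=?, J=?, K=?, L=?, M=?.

G=3, H=5, I=1, J=2, K=4, L=6, M=7

J must be 2 (only option left). Remove 2 from H, I.
K's domain is down to {4}, so K = 4.
That leaves H = 5. So G, I, L can't be 5.
L must be 6 (only option left). Strike 6 from G.
That leaves G = 3. Remove 3 from I.
I has just one choice, so I = 1. Eliminate 1 elsewhere: M.
M has just one choice, so M = 7.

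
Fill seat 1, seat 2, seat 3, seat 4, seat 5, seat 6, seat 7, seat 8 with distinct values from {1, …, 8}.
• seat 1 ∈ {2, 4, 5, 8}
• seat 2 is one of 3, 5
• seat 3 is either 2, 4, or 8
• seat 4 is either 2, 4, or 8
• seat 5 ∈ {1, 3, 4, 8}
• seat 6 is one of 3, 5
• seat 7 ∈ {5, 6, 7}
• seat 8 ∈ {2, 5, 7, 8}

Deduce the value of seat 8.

Among the 8 variables, 1 fits only seat 5 (and all 8 values in {1, 2, 3, 4, 5, 6, 7, 8} must be used), so seat 5 = 1.
The 7 still-open variables draw from only 7 values {2, 3, 4, 5, 6, 7, 8}, so each is used; only seat 7 can be 6, hence seat 7 = 6.
Among the 6 still-open variables, 7 fits only seat 8 (and all 6 values in {2, 3, 4, 5, 7, 8} must be used), so seat 8 = 7.

7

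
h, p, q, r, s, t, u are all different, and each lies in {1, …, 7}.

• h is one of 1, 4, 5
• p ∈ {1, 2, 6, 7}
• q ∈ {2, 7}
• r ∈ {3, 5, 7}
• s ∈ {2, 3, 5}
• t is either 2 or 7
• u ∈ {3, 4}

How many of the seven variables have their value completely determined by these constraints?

The 7 variables draw from only 7 values {1, 2, 3, 4, 5, 6, 7}, so each is used; only p can be 6, hence p = 6.
The 6 still-open variables together cover exactly {1, 2, 3, 4, 5, 7} — 6 values for 6 variables — and 1 appears only in h's list, so h = 1.
The 5 still-open variables together cover exactly {2, 3, 4, 5, 7} — 5 values for 5 variables — and 4 appears only in u's list, so u = 4.
q and t between them cover only {2, 7} — a naked pair. Remove those values from r, s.
Determined: h=1, p=6, u=4. The other variables each still have more than one consistent value. That makes 3.

3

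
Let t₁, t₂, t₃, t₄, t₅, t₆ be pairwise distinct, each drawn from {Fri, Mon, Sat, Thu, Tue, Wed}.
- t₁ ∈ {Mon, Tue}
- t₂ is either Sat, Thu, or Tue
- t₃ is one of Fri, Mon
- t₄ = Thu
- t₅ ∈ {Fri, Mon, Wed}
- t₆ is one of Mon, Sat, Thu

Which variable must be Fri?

t₃

t₄ must be Thu (only option left). Remove Thu from t₂, t₆.
Among the 5 still-open variables, Wed fits only t₅ (and all 5 values in {Fri, Mon, Sat, Tue, Wed} must be used), so t₅ = Wed.
The 4 still-open variables together cover exactly {Fri, Mon, Sat, Tue} — 4 values for 4 variables — and Fri appears only in t₃'s list, so t₃ = Fri.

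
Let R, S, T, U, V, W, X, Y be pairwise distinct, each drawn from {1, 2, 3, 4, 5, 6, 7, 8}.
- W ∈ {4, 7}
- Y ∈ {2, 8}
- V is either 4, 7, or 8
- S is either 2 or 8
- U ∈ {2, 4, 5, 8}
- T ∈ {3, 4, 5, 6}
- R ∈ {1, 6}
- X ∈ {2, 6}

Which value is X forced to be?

The 8 variables together cover exactly {1, 2, 3, 4, 5, 6, 7, 8} — 8 values for 8 variables — and 1 appears only in R's list, so R = 1.
Among the 7 still-open variables, 3 fits only T (and all 7 values in {2, 3, 4, 5, 6, 7, 8} must be used), so T = 3.
The 6 still-open variables together cover exactly {2, 4, 5, 6, 7, 8} — 6 values for 6 variables — and 5 appears only in U's list, so U = 5.
Among the 5 still-open variables, 6 fits only X (and all 5 values in {2, 4, 6, 7, 8} must be used), so X = 6.

6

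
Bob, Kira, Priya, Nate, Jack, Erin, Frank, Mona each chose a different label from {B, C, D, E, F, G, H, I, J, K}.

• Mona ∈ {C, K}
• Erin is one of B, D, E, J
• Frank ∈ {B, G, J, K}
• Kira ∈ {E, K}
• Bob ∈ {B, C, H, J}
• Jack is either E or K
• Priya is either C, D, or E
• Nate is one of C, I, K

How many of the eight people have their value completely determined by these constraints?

The 2 variables Kira and Jack are confined to {E, K}, which locks those values in; drop them from Priya, Nate, Erin, Frank, Mona.
That leaves Mona = C. So Bob, Priya, Nate can't be C.
Priya has just one choice, so Priya = D. So Erin can't be D.
Nate's domain is down to {I}, so Nate = I.
Determined: Priya=D, Nate=I, Mona=C. The other people each still have more than one consistent value. That makes 3.

3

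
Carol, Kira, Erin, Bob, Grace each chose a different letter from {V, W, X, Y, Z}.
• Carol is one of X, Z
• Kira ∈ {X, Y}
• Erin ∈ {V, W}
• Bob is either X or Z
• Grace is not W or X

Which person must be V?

The 5 variables draw from only 5 values {V, W, X, Y, Z}, so each is used; only Erin can be W, hence Erin = W.
The 4 still-open variables draw from only 4 values {V, X, Y, Z}, so each is used; only Grace can be V, hence Grace = V.

Grace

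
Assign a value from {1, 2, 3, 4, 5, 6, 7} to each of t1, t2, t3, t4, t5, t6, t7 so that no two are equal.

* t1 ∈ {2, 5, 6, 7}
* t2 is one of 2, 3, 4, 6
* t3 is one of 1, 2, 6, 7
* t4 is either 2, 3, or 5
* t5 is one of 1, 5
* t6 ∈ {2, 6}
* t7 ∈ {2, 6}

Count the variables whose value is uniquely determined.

2

The 7 variables together cover exactly {1, 2, 3, 4, 5, 6, 7} — 7 values for 7 variables — and 4 appears only in t2's list, so t2 = 4.
The 6 still-open variables together cover exactly {1, 2, 3, 5, 6, 7} — 6 values for 6 variables — and 3 appears only in t4's list, so t4 = 3.
The 2 variables t6 and t7 are confined to {2, 6}, which locks those values in; drop them from t1, t3.
Determined: t2=4, t4=3. The other variables each still have more than one consistent value. That makes 2.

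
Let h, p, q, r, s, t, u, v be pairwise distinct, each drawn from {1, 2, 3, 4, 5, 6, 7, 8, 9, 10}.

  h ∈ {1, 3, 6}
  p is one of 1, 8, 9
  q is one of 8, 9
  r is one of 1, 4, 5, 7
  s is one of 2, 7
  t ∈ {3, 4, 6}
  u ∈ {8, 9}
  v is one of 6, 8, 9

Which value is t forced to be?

q and u share exactly the 2 values {8, 9}; by pigeonhole those values go to them, so strike 8, 9 from p, v.
p's domain is down to {1}, so p = 1. Remove 1 from h, r.
That leaves v = 6. Eliminate 6 elsewhere: h, t.
h has just one choice, so h = 3. Remove 3 from t.
So t = 4.

4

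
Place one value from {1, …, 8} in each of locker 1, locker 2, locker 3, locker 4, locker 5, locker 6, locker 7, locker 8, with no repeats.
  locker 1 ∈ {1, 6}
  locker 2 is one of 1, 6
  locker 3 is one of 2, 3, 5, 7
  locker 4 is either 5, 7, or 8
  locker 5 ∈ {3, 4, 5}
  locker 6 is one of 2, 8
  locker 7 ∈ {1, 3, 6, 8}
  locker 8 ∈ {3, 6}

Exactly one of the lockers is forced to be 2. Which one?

locker 6

Among the 8 variables, 4 fits only locker 5 (and all 8 values in {1, 2, 3, 4, 5, 6, 7, 8} must be used), so locker 5 = 4.
locker 1 and locker 2 share exactly the 2 values {1, 6}; by pigeonhole those values go to them, so strike 1, 6 from locker 7, locker 8.
locker 8's domain is down to {3}, so locker 8 = 3. Remove 3 from locker 3, locker 7.
That leaves locker 7 = 8. So locker 4, locker 6 can't be 8.
So 2 goes to locker 6.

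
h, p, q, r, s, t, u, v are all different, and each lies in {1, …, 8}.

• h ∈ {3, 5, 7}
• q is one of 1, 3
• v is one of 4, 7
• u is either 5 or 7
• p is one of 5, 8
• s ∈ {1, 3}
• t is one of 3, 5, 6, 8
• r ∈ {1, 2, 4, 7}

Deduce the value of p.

Among the 8 variables, 2 fits only r (and all 8 values in {1, 2, 3, 4, 5, 6, 7, 8} must be used), so r = 2.
Among the 7 still-open variables, 4 fits only v (and all 7 values in {1, 3, 4, 5, 6, 7, 8} must be used), so v = 4.
Among the 6 still-open variables, 6 fits only t (and all 6 values in {1, 3, 5, 6, 7, 8} must be used), so t = 6.
The 5 still-open variables together cover exactly {1, 3, 5, 7, 8} — 5 values for 5 variables — and 8 appears only in p's list, so p = 8.

8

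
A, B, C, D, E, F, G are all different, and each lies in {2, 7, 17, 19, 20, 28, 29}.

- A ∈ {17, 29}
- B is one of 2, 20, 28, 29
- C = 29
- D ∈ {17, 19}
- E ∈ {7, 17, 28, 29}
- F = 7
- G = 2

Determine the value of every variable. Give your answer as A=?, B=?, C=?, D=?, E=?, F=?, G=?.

C must be 29 (only option left). Eliminate 29 elsewhere: A, B, E.
That leaves F = 7. Strike 7 from E.
G has just one choice, so G = 2. So B can't be 2.
A's domain is down to {17}, so A = 17. Strike 17 from D, E.
D's domain is down to {19}, so D = 19.
E's domain is down to {28}, so E = 28. Strike 28 from B.
B must be 20 (only option left).

A=17, B=20, C=29, D=19, E=28, F=7, G=2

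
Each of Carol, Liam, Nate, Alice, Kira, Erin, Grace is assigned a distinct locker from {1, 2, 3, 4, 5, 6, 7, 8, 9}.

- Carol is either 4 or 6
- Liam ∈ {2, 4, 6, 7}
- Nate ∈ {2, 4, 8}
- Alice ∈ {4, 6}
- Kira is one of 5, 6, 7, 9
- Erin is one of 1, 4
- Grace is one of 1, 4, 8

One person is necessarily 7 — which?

Carol and Alice between them cover only {4, 6} — a naked pair. Remove those values from Liam, Nate, Kira, Erin, Grace.
Erin must be 1 (only option left). Strike 1 from Grace.
Grace has just one choice, so Grace = 8. So Nate can't be 8.
That leaves Nate = 2. Eliminate 2 elsewhere: Liam.
So 7 goes to Liam.

Liam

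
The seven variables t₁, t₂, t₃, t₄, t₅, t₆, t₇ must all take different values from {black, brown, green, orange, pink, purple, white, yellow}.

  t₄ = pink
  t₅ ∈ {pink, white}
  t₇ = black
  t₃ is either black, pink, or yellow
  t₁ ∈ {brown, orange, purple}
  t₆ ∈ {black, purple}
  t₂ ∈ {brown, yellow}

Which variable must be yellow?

t₃

t₄ has just one choice, so t₄ = pink. So t₃, t₅ can't be pink.
t₅ has just one choice, so t₅ = white.
t₇ must be black (only option left). Remove black from t₃, t₆.
So yellow goes to t₃.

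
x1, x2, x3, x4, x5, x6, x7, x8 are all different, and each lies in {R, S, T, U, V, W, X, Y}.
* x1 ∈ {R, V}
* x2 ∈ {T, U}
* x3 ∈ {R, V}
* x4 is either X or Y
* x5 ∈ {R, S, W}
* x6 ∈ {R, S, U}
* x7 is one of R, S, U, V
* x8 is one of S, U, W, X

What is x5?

The 8 variables together cover exactly {R, S, T, U, V, W, X, Y} — 8 values for 8 variables — and T appears only in x2's list, so x2 = T.
The 7 still-open variables draw from only 7 values {R, S, U, V, W, X, Y}, so each is used; only x4 can be Y, hence x4 = Y.
The 6 still-open variables draw from only 6 values {R, S, U, V, W, X}, so each is used; only x8 can be X, hence x8 = X.
The 5 still-open variables together cover exactly {R, S, U, V, W} — 5 values for 5 variables — and W appears only in x5's list, so x5 = W.

W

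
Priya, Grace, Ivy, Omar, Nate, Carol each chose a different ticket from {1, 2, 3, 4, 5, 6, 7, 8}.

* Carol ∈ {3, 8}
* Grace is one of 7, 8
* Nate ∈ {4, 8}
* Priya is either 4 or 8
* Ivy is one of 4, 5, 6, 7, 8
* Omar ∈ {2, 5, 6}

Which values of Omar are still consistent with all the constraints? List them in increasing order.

2, 5, 6

Priya and Nate between them cover only {4, 8} — a naked pair. Remove those values from Grace, Ivy, Carol.
Grace has just one choice, so Grace = 7. Remove 7 from Ivy.
That leaves Carol = 3.
No further eliminations apply; Omar can still be any of 2, 5, 6.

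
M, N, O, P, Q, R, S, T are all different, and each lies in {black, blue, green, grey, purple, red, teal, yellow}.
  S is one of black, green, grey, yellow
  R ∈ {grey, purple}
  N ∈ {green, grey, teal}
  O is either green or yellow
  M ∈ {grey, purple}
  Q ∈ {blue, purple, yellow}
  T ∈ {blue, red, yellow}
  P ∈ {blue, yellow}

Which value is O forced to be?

green

The 8 variables draw from only 8 values {black, blue, green, grey, purple, red, teal, yellow}, so each is used; only S can be black, hence S = black.
Among the 7 still-open variables, red fits only T (and all 7 values in {blue, green, grey, purple, red, teal, yellow} must be used), so T = red.
The 6 still-open variables together cover exactly {blue, green, grey, purple, teal, yellow} — 6 values for 6 variables — and teal appears only in N's list, so N = teal.
The 5 still-open variables draw from only 5 values {blue, green, grey, purple, yellow}, so each is used; only O can be green, hence O = green.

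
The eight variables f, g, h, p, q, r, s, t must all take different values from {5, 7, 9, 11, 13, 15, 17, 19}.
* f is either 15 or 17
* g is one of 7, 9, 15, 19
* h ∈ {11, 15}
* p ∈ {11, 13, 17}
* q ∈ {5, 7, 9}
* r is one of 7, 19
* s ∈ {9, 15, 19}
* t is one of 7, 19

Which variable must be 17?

The 8 variables draw from only 8 values {5, 7, 9, 11, 13, 15, 17, 19}, so each is used; only q can be 5, hence q = 5.
The 7 still-open variables draw from only 7 values {7, 9, 11, 13, 15, 17, 19}, so each is used; only p can be 13, hence p = 13.
The 6 still-open variables draw from only 6 values {7, 9, 11, 15, 17, 19}, so each is used; only h can be 11, hence h = 11.
The 5 still-open variables together cover exactly {7, 9, 15, 17, 19} — 5 values for 5 variables — and 17 appears only in f's list, so f = 17.

f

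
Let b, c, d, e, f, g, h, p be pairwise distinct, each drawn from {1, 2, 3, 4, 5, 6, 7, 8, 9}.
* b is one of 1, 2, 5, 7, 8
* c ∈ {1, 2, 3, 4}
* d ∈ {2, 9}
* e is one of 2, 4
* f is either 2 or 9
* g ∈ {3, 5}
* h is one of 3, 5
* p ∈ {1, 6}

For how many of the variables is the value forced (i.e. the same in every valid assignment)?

3

d and f share exactly the 2 values {2, 9}; by pigeonhole those values go to them, so strike 2, 9 from b, c, e.
e's domain is down to {4}, so e = 4. Eliminate 4 elsewhere: c.
The 2 variables g and h are confined to {3, 5}, which locks those values in; drop them from b, c.
c must be 1 (only option left). Remove 1 from b, p.
That leaves p = 6.
Determined: c=1, e=4, p=6. The other variables each still have more than one consistent value. That makes 3.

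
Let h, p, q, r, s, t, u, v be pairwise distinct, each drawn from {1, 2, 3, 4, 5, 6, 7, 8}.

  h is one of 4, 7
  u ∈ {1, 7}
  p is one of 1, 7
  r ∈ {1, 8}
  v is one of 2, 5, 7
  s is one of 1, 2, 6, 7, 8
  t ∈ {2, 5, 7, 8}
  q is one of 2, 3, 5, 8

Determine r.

8

The 8 variables together cover exactly {1, 2, 3, 4, 5, 6, 7, 8} — 8 values for 8 variables — and 3 appears only in q's list, so q = 3.
The 7 still-open variables together cover exactly {1, 2, 4, 5, 6, 7, 8} — 7 values for 7 variables — and 4 appears only in h's list, so h = 4.
Among the 6 still-open variables, 6 fits only s (and all 6 values in {1, 2, 5, 6, 7, 8} must be used), so s = 6.
p and u between them cover only {1, 7} — a naked pair. Remove those values from r, t, v.
So r = 8.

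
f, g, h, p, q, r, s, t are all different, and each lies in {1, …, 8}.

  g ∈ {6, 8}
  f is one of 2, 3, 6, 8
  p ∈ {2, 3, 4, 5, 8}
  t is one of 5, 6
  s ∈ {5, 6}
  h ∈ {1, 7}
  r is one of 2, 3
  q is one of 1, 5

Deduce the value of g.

8

The 8 variables together cover exactly {1, 2, 3, 4, 5, 6, 7, 8} — 8 values for 8 variables — and 4 appears only in p's list, so p = 4.
The 7 still-open variables draw from only 7 values {1, 2, 3, 5, 6, 7, 8}, so each is used; only h can be 7, hence h = 7.
The 6 still-open variables together cover exactly {1, 2, 3, 5, 6, 8} — 6 values for 6 variables — and 1 appears only in q's list, so q = 1.
s and t between them cover only {5, 6} — a naked pair. Remove those values from f, g.
So g = 8.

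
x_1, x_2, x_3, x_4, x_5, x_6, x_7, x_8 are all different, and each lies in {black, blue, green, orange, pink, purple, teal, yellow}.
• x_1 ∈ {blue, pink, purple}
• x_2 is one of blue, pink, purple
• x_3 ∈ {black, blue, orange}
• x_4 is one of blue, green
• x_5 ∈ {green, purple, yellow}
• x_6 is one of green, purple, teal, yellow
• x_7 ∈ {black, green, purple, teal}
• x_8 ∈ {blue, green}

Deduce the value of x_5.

yellow

The 8 variables draw from only 8 values {black, blue, green, orange, pink, purple, teal, yellow}, so each is used; only x_3 can be orange, hence x_3 = orange.
The 7 still-open variables draw from only 7 values {black, blue, green, pink, purple, teal, yellow}, so each is used; only x_7 can be black, hence x_7 = black.
The 6 still-open variables draw from only 6 values {blue, green, pink, purple, teal, yellow}, so each is used; only x_6 can be teal, hence x_6 = teal.
The 5 still-open variables draw from only 5 values {blue, green, pink, purple, yellow}, so each is used; only x_5 can be yellow, hence x_5 = yellow.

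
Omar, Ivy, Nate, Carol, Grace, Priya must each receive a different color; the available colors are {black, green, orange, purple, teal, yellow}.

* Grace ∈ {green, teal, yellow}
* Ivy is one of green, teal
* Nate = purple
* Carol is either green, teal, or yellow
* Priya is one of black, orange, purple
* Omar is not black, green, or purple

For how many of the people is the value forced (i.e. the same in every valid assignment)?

Nate's domain is down to {purple}, so Nate = purple. Eliminate purple elsewhere: Priya.
The 5 still-open variables together cover exactly {black, green, orange, teal, yellow} — 5 values for 5 variables — and black appears only in Priya's list, so Priya = black.
Among the 4 still-open variables, orange fits only Omar (and all 4 values in {green, orange, teal, yellow} must be used), so Omar = orange.
Determined: Omar=orange, Nate=purple, Priya=black. The other people each still have more than one consistent value. That makes 3.

3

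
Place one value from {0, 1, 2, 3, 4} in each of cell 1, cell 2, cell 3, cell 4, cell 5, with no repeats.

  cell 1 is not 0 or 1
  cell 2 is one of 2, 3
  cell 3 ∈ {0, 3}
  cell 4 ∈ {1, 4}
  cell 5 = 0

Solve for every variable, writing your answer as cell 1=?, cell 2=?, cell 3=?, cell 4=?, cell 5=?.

cell 5 must be 0 (only option left). Strike 0 from cell 3.
cell 3 has just one choice, so cell 3 = 3. So cell 1, cell 2 can't be 3.
That leaves cell 2 = 2. So cell 1 can't be 2.
cell 1 has just one choice, so cell 1 = 4. Eliminate 4 elsewhere: cell 4.
cell 4's domain is down to {1}, so cell 4 = 1.

cell 1=4, cell 2=2, cell 3=3, cell 4=1, cell 5=0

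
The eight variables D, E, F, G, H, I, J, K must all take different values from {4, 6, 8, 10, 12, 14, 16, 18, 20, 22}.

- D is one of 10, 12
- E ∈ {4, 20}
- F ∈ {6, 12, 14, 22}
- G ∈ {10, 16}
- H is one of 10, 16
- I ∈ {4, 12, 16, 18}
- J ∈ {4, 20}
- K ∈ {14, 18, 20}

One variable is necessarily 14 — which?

K

E and J share exactly the 2 values {4, 20}; by pigeonhole those values go to them, so strike 4, 20 from I, K.
G and H share exactly the 2 values {10, 16}; by pigeonhole those values go to them, so strike 10, 16 from D, I.
D must be 12 (only option left). Eliminate 12 elsewhere: F, I.
That leaves I = 18. Eliminate 18 elsewhere: K.
So 14 goes to K.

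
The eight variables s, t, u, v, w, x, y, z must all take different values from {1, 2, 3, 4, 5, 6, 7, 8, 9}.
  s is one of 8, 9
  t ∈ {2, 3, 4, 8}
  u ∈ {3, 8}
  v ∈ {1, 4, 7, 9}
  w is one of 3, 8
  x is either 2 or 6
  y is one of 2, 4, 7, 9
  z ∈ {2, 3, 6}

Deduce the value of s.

9

Among the 8 variables, 1 fits only v (and all 8 values in {1, 2, 3, 4, 6, 7, 8, 9} must be used), so v = 1.
The 7 still-open variables together cover exactly {2, 3, 4, 6, 7, 8, 9} — 7 values for 7 variables — and 7 appears only in y's list, so y = 7.
Among the 6 still-open variables, 4 fits only t (and all 6 values in {2, 3, 4, 6, 8, 9} must be used), so t = 4.
The 5 still-open variables together cover exactly {2, 3, 6, 8, 9} — 5 values for 5 variables — and 9 appears only in s's list, so s = 9.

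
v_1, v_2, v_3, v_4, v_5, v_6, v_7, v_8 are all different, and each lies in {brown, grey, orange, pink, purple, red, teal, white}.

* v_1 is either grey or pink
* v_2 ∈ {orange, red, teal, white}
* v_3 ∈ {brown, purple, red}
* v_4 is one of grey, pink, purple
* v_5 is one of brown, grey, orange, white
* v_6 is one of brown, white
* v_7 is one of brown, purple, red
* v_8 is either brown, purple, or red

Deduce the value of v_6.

white

The 8 variables draw from only 8 values {brown, grey, orange, pink, purple, red, teal, white}, so each is used; only v_2 can be teal, hence v_2 = teal.
The 7 still-open variables draw from only 7 values {brown, grey, orange, pink, purple, red, white}, so each is used; only v_5 can be orange, hence v_5 = orange.
The 6 still-open variables together cover exactly {brown, grey, pink, purple, red, white} — 6 values for 6 variables — and white appears only in v_6's list, so v_6 = white.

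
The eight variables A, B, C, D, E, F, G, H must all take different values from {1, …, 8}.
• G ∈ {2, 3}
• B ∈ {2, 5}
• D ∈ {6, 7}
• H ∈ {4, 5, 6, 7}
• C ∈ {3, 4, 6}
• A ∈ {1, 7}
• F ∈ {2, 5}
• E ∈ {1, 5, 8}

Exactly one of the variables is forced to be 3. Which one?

G

The 8 variables draw from only 8 values {1, 2, 3, 4, 5, 6, 7, 8}, so each is used; only E can be 8, hence E = 8.
The 7 still-open variables together cover exactly {1, 2, 3, 4, 5, 6, 7} — 7 values for 7 variables — and 1 appears only in A's list, so A = 1.
B and F share exactly the 2 values {2, 5}; by pigeonhole those values go to them, so strike 2, 5 from G, H.
So 3 goes to G.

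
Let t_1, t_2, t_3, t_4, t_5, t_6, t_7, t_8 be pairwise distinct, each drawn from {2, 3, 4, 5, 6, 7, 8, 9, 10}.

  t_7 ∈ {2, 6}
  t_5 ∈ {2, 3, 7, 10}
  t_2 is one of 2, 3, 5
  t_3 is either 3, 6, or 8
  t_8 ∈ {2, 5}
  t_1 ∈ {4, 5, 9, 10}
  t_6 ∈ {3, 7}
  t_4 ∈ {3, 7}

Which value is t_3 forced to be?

8

t_4 and t_6 share exactly the 2 values {3, 7}; by pigeonhole those values go to them, so strike 3, 7 from t_2, t_3, t_5.
t_2 and t_8 between them cover only {2, 5} — a naked pair. Remove those values from t_1, t_5, t_7.
That leaves t_5 = 10. Eliminate 10 elsewhere: t_1.
t_7's domain is down to {6}, so t_7 = 6. Remove 6 from t_3.
So t_3 = 8.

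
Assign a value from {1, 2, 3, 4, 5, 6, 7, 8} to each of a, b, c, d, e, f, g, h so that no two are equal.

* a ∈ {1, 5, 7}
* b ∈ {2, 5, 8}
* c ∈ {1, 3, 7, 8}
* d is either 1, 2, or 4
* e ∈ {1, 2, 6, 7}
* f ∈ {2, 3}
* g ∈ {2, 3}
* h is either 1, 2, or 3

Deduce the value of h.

The 8 variables together cover exactly {1, 2, 3, 4, 5, 6, 7, 8} — 8 values for 8 variables — and 4 appears only in d's list, so d = 4.
Among the 7 still-open variables, 6 fits only e (and all 7 values in {1, 2, 3, 5, 6, 7, 8} must be used), so e = 6.
The 2 variables f and g are confined to {2, 3}, which locks those values in; drop them from b, c, h.
So h = 1.

1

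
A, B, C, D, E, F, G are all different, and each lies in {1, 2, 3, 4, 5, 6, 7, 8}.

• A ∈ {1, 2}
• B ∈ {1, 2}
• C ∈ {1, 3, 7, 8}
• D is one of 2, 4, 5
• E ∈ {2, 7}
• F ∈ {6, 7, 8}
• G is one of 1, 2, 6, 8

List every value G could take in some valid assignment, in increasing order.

6, 8

A and B between them cover only {1, 2} — a naked pair. Remove those values from C, D, E, G.
That leaves E = 7. So C, F can't be 7.
F and G between them cover only {6, 8} — a naked pair. Remove those values from C.
That leaves C = 3.
No further eliminations apply; G can still be any of 6, 8.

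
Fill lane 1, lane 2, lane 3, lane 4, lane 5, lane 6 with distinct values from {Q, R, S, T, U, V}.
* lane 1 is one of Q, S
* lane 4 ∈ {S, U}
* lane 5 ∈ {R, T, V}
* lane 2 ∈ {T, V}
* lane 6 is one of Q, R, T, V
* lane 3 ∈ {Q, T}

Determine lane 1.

The 6 variables together cover exactly {Q, R, S, T, U, V} — 6 values for 6 variables — and U appears only in lane 4's list, so lane 4 = U.
Among the 5 still-open variables, S fits only lane 1 (and all 5 values in {Q, R, S, T, V} must be used), so lane 1 = S.

S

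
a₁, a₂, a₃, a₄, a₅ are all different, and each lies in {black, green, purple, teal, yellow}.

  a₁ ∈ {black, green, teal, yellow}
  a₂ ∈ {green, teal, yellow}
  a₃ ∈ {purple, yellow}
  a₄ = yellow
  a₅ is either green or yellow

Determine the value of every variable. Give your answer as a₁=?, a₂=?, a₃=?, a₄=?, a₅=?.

a₁=black, a₂=teal, a₃=purple, a₄=yellow, a₅=green

a₄ has just one choice, so a₄ = yellow. So a₁, a₂, a₃, a₅ can't be yellow.
That leaves a₅ = green. Eliminate green elsewhere: a₁, a₂.
a₂ has just one choice, so a₂ = teal. Eliminate teal elsewhere: a₁.
a₃'s domain is down to {purple}, so a₃ = purple.
a₁ must be black (only option left).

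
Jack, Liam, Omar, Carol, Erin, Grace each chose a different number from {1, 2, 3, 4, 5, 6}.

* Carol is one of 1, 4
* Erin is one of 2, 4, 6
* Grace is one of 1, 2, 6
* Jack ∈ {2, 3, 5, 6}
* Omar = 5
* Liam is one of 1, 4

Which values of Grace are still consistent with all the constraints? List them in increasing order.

2, 6

Omar's domain is down to {5}, so Omar = 5. So Jack can't be 5.
The 5 still-open variables together cover exactly {1, 2, 3, 4, 6} — 5 values for 5 variables — and 3 appears only in Jack's list, so Jack = 3.
Liam and Carol between them cover only {1, 4} — a naked pair. Remove those values from Erin, Grace.
No further eliminations apply; Grace can still be any of 2, 6.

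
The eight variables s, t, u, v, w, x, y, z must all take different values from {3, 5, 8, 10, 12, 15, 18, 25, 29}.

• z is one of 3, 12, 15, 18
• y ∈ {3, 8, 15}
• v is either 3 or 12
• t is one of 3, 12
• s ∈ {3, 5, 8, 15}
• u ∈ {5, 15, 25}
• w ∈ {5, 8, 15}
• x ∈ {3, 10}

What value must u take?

The 8 variables together cover exactly {3, 5, 8, 10, 12, 15, 18, 25} — 8 values for 8 variables — and 10 appears only in x's list, so x = 10.
Among the 7 still-open variables, 18 fits only z (and all 7 values in {3, 5, 8, 12, 15, 18, 25} must be used), so z = 18.
The 6 still-open variables together cover exactly {3, 5, 8, 12, 15, 25} — 6 values for 6 variables — and 25 appears only in u's list, so u = 25.

25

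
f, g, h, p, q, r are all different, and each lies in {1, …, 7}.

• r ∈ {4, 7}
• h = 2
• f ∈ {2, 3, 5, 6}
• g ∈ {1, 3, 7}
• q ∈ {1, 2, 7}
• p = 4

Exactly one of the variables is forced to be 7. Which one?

h has just one choice, so h = 2. So f, q can't be 2.
That leaves p = 4. Strike 4 from r.
So 7 goes to r.

r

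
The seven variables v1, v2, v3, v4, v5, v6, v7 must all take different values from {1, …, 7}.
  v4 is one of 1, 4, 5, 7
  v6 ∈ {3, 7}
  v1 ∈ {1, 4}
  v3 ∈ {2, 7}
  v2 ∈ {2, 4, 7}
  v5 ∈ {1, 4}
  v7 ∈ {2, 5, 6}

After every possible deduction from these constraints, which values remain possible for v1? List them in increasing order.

The 7 variables together cover exactly {1, 2, 3, 4, 5, 6, 7} — 7 values for 7 variables — and 3 appears only in v6's list, so v6 = 3.
The 6 still-open variables draw from only 6 values {1, 2, 4, 5, 6, 7}, so each is used; only v7 can be 6, hence v7 = 6.
The 5 still-open variables together cover exactly {1, 2, 4, 5, 7} — 5 values for 5 variables — and 5 appears only in v4's list, so v4 = 5.
v1 and v5 between them cover only {1, 4} — a naked pair. Remove those values from v2.
No further eliminations apply; v1 can still be any of 1, 4.

1, 4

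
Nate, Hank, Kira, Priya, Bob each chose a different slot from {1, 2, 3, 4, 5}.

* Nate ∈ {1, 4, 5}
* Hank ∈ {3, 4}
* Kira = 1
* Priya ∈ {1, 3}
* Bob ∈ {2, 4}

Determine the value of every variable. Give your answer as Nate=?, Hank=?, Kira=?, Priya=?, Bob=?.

Kira must be 1 (only option left). Remove 1 from Nate, Priya.
Priya has just one choice, so Priya = 3. Eliminate 3 elsewhere: Hank.
That leaves Hank = 4. Remove 4 from Nate, Bob.
Bob has just one choice, so Bob = 2.
Nate must be 5 (only option left).

Nate=5, Hank=4, Kira=1, Priya=3, Bob=2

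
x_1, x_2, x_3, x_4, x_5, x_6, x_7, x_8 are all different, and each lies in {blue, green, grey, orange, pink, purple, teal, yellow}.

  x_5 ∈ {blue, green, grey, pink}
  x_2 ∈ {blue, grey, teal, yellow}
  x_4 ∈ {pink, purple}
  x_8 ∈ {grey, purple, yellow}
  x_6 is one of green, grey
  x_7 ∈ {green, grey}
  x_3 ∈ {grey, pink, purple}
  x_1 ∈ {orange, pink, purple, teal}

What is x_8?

yellow

Among the 8 variables, orange fits only x_1 (and all 8 values in {blue, green, grey, orange, pink, purple, teal, yellow} must be used), so x_1 = orange.
The 7 still-open variables draw from only 7 values {blue, green, grey, pink, purple, teal, yellow}, so each is used; only x_2 can be teal, hence x_2 = teal.
The 6 still-open variables draw from only 6 values {blue, green, grey, pink, purple, yellow}, so each is used; only x_5 can be blue, hence x_5 = blue.
Among the 5 still-open variables, yellow fits only x_8 (and all 5 values in {green, grey, pink, purple, yellow} must be used), so x_8 = yellow.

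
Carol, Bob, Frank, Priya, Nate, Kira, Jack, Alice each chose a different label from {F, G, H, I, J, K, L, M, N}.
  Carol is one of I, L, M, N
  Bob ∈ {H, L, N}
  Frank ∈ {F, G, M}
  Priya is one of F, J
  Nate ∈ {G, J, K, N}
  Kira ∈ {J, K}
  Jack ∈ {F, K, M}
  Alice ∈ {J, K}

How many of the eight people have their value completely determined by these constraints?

Kira and Alice between them cover only {J, K} — a naked pair. Remove those values from Priya, Nate, Jack.
Priya's domain is down to {F}, so Priya = F. So Frank, Jack can't be F.
That leaves Jack = M. Strike M from Carol, Frank.
Frank has just one choice, so Frank = G. So Nate can't be G.
That leaves Nate = N. Strike N from Carol, Bob.
Determined: Frank=G, Priya=F, Nate=N, Jack=M. The other people each still have more than one consistent value. That makes 4.

4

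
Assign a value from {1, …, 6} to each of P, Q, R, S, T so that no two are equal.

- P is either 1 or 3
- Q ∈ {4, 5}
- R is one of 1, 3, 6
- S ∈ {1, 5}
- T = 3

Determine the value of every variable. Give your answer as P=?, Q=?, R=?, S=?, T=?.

T has just one choice, so T = 3. Strike 3 from P, R.
P must be 1 (only option left). Strike 1 from R, S.
That leaves R = 6.
That leaves S = 5. Strike 5 from Q.
Q has just one choice, so Q = 4.

P=1, Q=4, R=6, S=5, T=3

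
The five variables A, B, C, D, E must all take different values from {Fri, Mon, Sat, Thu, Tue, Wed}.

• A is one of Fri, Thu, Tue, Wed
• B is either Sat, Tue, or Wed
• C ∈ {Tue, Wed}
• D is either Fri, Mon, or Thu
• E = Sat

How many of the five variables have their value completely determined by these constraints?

E has just one choice, so E = Sat. So B can't be Sat.
The 2 variables B and C are confined to {Tue, Wed}, which locks those values in; drop them from A.
Determined: E=Sat. The other variables each still have more than one consistent value. That makes 1.

1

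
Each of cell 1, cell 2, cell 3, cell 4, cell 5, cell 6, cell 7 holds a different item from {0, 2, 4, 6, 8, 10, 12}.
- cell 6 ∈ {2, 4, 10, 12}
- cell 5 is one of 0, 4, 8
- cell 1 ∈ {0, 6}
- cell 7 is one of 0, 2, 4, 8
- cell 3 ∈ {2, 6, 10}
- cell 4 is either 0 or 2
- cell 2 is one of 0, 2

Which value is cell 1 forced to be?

6

Among the 7 variables, 12 fits only cell 6 (and all 7 values in {0, 2, 4, 6, 8, 10, 12} must be used), so cell 6 = 12.
Among the 6 still-open variables, 10 fits only cell 3 (and all 6 values in {0, 2, 4, 6, 8, 10} must be used), so cell 3 = 10.
The 5 still-open variables together cover exactly {0, 2, 4, 6, 8} — 5 values for 5 variables — and 6 appears only in cell 1's list, so cell 1 = 6.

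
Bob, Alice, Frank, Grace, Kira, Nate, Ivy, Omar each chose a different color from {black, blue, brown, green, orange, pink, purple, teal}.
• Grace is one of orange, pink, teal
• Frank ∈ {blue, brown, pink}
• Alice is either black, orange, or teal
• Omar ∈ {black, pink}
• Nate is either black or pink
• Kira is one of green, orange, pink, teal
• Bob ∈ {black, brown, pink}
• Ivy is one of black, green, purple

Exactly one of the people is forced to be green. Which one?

Among the 8 variables, blue fits only Frank (and all 8 values in {black, blue, brown, green, orange, pink, purple, teal} must be used), so Frank = blue.
The 7 still-open variables draw from only 7 values {black, brown, green, orange, pink, purple, teal}, so each is used; only Bob can be brown, hence Bob = brown.
The 6 still-open variables together cover exactly {black, green, orange, pink, purple, teal} — 6 values for 6 variables — and purple appears only in Ivy's list, so Ivy = purple.
The 5 still-open variables draw from only 5 values {black, green, orange, pink, teal}, so each is used; only Kira can be green, hence Kira = green.

Kira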